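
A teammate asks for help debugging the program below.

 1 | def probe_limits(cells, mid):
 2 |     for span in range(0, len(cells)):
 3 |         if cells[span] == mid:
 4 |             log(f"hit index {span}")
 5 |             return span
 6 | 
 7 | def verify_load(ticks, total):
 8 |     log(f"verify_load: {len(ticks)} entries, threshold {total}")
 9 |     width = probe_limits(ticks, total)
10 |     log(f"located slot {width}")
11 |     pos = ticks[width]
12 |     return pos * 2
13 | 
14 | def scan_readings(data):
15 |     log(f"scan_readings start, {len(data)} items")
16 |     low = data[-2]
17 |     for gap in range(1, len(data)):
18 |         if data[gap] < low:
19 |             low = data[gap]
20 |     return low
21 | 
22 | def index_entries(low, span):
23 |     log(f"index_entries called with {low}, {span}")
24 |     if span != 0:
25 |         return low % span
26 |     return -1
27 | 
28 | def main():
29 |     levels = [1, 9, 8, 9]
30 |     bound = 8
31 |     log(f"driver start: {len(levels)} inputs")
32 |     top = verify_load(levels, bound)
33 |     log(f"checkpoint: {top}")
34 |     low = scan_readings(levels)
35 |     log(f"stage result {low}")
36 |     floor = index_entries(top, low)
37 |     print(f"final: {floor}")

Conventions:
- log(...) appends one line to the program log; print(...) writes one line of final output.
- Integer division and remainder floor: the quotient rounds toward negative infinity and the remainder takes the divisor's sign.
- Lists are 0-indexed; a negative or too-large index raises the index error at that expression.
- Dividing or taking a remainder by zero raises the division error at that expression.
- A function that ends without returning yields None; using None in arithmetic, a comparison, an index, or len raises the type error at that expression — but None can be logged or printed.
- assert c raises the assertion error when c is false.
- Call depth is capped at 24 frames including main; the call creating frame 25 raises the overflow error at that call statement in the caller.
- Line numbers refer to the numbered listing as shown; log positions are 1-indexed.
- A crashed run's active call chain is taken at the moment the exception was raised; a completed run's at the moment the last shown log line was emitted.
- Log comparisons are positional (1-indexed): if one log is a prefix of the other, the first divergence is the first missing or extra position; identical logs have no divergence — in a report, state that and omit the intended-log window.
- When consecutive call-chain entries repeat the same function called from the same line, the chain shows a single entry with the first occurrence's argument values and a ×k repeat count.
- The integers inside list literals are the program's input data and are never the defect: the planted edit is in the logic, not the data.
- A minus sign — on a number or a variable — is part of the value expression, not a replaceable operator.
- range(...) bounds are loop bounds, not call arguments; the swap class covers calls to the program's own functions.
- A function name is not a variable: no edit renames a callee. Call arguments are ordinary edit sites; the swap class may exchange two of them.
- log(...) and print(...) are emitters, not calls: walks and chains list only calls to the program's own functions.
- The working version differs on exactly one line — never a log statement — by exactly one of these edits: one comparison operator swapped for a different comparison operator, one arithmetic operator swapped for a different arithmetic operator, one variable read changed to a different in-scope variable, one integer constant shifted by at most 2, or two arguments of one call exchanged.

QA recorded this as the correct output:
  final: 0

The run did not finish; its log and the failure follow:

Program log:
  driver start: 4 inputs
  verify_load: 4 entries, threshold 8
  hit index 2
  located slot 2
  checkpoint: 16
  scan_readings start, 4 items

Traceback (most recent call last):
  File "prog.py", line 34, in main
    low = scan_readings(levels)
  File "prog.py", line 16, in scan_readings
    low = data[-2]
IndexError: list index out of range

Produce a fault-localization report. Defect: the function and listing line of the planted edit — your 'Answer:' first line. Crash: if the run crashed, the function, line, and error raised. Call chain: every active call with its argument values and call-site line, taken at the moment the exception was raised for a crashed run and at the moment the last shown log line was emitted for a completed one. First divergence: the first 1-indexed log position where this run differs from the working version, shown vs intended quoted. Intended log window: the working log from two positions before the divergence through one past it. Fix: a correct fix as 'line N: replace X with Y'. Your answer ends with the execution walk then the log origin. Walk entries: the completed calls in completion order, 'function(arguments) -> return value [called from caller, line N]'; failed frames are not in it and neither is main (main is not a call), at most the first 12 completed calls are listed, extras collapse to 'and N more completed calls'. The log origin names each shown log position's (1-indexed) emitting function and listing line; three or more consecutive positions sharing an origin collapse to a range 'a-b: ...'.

Answer: the defect is in scan_readings at line 16.
Core observation: Only 6 log lines were emitted before the run died; the intended continuation was 'stage result 1'.
Crash: scan_readings, line 16, IndexError.
Call chain: main -> scan_readings([1, 9, 8, 9]) (called at line 34).
First divergence: position 7; the shown log stops at 6 lines while the working version next logs 'stage result 1'.
Intended log window:
  5: checkpoint: 16
  6: scan_readings start, 4 items
  7: stage result 1
  8: index_entries called with 16, 1
Execution walk:
  probe_limits([1, 9, 8, 9], 8) -> 2  [called from verify_load, line 9]
  verify_load([1, 9, 8, 9], 8) -> 16  [called from main, line 32]
Log origins:
  1: from main, line 31
  2: from verify_load, line 8
  3: from probe_limits, line 4
  4: from verify_load, line 10
  5: from main, line 33
  6: from scan_readings, line 15
A correct fix: line 16: replace `-2` with `0`.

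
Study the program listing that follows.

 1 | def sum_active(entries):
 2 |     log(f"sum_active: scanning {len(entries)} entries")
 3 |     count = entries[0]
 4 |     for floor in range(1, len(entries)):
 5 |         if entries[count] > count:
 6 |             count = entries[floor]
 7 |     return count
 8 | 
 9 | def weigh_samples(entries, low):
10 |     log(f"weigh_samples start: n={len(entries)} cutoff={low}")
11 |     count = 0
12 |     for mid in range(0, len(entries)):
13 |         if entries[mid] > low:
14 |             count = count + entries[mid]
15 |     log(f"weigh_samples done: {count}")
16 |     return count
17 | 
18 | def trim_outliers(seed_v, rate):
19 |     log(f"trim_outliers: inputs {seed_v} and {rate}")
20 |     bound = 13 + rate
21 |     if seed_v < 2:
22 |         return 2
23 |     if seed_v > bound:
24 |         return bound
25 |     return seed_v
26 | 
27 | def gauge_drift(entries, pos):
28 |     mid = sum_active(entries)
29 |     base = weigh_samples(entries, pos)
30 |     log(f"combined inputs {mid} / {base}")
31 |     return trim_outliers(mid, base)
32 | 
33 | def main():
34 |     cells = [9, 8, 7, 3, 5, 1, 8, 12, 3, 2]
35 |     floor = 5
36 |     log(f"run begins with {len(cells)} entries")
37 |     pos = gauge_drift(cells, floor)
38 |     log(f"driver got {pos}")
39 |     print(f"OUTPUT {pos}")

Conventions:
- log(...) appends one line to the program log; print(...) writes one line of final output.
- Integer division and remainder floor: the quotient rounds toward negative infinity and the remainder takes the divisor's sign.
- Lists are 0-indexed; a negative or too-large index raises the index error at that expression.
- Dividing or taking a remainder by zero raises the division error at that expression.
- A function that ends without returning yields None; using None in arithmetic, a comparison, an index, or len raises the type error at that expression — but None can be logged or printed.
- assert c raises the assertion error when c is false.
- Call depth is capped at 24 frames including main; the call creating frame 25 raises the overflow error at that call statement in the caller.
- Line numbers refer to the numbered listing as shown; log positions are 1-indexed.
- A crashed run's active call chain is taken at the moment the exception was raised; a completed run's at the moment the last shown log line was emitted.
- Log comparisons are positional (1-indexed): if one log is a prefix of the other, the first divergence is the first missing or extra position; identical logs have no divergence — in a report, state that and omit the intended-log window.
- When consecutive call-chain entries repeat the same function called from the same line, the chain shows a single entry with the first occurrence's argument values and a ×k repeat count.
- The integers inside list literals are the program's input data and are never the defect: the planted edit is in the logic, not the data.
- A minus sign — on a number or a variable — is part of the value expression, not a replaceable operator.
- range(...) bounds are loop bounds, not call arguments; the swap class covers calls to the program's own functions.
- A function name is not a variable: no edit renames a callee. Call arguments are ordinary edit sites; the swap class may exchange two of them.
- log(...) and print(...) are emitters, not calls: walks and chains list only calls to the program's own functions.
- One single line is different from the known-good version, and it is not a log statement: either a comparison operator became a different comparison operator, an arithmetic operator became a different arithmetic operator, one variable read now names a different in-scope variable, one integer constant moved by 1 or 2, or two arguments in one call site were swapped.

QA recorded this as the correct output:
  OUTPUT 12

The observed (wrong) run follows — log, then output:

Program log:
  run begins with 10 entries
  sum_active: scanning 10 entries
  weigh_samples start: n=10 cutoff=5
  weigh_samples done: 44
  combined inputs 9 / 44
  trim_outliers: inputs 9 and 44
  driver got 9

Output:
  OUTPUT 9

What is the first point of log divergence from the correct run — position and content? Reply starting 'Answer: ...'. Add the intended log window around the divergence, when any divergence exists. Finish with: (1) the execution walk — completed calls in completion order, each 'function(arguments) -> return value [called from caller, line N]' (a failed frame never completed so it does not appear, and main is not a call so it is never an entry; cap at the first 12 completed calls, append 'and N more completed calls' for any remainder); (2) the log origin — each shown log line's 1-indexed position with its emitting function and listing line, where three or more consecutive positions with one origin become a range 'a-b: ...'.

Answer: position 5; shown 'combined inputs 9 / 44' vs intended 'combined inputs 12 / 44'.
Intended log window:
  3: weigh_samples start: n=10 cutoff=5
  4: weigh_samples done: 44
  5: combined inputs 12 / 44
  6: trim_outliers: inputs 12 and 44
Execution walk:
  sum_active([9, 8, 7, 3, 5, 1, 8, 12, 3, 2]) -> 9  [called from gauge_drift, line 28]
  weigh_samples([9, 8, 7, 3, 5, 1, 8, 12, 3, 2], 5) -> 44  [called from gauge_drift, line 29]
  trim_outliers(9, 44) -> 9  [called from gauge_drift, line 31]
  gauge_drift([9, 8, 7, 3, 5, 1, 8, 12, 3, 2], 5) -> 9  [called from main, line 37]
Origin of each log line:
  1: logged in main at line 36
  2: logged in sum_active at line 2
  3: logged in weigh_samples at line 10
  4: logged in weigh_samples at line 15
  5: logged in gauge_drift at line 30
  6: logged in trim_outliers at line 19
  7: logged in main at line 38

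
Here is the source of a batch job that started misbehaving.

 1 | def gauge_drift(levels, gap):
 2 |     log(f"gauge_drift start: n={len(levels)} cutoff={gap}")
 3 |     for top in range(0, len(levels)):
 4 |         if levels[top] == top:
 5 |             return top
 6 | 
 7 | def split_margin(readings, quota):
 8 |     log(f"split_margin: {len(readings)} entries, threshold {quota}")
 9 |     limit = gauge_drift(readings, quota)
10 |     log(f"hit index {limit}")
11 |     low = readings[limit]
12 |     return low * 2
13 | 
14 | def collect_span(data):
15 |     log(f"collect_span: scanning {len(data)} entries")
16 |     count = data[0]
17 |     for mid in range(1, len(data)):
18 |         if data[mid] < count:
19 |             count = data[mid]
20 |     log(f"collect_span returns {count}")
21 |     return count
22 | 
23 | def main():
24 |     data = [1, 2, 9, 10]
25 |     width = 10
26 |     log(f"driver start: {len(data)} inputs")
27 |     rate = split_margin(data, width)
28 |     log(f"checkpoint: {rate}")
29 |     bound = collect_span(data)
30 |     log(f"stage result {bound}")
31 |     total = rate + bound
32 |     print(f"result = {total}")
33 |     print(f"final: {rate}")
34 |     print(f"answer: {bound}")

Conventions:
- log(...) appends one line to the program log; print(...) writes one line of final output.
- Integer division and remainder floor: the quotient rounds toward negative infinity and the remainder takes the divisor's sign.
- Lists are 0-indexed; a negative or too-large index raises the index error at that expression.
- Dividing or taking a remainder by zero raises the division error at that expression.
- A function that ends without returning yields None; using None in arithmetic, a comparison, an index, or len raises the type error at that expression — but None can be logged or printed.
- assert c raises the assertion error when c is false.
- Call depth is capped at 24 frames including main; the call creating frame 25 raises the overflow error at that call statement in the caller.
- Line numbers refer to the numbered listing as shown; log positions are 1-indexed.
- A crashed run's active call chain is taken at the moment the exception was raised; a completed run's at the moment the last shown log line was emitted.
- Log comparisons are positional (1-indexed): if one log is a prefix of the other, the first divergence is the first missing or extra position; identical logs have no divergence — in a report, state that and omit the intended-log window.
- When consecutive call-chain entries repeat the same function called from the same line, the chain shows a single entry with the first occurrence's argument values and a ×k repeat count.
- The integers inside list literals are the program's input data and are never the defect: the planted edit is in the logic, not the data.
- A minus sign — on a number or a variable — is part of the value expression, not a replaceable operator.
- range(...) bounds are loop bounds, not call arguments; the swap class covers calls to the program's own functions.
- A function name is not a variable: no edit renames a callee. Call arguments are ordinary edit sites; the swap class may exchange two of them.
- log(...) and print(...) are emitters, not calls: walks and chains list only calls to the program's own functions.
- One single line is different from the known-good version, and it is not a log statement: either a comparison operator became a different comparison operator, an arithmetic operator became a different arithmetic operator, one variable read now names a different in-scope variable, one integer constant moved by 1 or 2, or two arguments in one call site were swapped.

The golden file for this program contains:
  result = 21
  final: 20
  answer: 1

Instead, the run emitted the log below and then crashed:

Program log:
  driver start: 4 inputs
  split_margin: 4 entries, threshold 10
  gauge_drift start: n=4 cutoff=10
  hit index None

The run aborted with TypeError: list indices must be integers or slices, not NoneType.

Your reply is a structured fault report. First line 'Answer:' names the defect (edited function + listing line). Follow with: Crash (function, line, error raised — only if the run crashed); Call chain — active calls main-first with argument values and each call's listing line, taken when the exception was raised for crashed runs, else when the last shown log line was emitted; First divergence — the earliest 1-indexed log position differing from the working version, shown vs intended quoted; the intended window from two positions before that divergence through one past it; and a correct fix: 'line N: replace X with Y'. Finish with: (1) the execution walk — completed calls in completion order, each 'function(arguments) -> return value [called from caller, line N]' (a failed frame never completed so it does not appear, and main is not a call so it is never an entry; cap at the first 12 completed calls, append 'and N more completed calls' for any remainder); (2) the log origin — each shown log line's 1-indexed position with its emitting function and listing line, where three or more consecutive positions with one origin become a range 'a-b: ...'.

Answer: the defect is in gauge_drift at line 4.
Key observation: Everything matches until log position 4, which reads 'hit index None' in place of 'hit index 3'.
Crash: split_margin, line 11, TypeError.
Call chain: main -> split_margin([1, 2, 9, 10], 10) (called at line 27).
First divergence: at position 4 the run shows 'hit index None' where the working version logs 'hit index 3'.
Intended log window:
  2: split_margin: 4 entries, threshold 10
  3: gauge_drift start: n=4 cutoff=10
  4: hit index 3
  5: checkpoint: 20
Execution walk:
  gauge_drift([1, 2, 9, 10], 10) -> None  [called from split_margin, line 9]
Log line origins:
  1 — main, line 26
  2 — split_margin, line 8
  3 — gauge_drift, line 2
  4 — split_margin, line 10
A correct fix: line 4: replace `levels[top] == top` with `levels[top] == gap`.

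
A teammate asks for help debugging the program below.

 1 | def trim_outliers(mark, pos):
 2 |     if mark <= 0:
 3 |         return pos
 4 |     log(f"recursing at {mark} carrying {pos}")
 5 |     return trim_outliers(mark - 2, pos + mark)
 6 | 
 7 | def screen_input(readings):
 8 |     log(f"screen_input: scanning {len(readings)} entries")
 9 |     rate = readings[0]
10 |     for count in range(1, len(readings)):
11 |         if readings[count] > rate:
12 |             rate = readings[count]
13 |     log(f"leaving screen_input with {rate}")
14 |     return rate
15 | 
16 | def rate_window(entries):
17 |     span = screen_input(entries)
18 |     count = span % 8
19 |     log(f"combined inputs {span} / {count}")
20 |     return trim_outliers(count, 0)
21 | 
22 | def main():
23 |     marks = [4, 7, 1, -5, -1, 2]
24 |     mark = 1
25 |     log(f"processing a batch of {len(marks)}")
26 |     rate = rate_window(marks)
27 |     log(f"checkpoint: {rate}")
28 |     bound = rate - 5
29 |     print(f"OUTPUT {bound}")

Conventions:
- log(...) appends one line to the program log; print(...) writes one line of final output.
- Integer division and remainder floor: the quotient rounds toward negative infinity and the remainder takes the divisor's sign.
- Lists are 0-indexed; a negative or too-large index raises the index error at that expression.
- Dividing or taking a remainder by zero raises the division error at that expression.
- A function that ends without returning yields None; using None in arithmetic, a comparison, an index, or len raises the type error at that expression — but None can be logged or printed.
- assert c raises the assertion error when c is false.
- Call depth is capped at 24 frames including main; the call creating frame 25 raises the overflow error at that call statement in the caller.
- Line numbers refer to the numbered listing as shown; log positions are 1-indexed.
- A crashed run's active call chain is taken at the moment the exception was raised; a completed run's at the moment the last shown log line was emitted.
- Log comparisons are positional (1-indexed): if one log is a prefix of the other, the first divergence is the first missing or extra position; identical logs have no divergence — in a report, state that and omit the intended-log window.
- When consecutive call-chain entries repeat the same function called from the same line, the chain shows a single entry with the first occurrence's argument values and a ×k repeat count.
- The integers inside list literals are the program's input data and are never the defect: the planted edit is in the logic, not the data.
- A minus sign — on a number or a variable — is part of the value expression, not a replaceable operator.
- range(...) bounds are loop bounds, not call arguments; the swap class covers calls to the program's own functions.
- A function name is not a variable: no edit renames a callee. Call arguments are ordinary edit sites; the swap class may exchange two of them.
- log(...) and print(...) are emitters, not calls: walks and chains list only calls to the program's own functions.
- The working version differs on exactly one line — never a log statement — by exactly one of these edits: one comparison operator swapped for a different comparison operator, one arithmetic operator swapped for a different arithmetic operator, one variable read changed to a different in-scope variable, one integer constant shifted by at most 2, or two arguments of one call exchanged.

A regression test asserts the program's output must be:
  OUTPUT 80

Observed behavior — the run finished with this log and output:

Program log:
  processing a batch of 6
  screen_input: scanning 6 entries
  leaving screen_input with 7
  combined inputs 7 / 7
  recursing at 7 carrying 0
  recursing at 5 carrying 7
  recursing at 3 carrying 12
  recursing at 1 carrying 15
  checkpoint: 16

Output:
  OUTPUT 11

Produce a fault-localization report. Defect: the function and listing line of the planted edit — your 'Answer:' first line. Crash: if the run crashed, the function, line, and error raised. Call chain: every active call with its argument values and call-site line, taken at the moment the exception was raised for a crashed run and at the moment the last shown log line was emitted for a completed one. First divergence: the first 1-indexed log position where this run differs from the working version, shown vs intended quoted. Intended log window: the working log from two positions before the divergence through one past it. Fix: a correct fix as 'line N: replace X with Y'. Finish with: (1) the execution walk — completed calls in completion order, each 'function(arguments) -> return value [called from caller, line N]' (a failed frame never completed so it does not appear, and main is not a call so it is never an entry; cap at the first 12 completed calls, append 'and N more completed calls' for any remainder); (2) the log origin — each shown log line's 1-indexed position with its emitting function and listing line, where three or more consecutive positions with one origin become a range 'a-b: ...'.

Answer: the defect is in main at line 28.
Key observation: No log line changed; the fault shows up purely in the output.
Call chain: main.
First divergence: none (the log streams are identical).
Execution walk:
  screen_input([4, 7, 1, -5, -1, 2]) -> 7  [called from rate_window, line 17]
  trim_outliers(-1, 16) -> 16  [called from trim_outliers, line 5]
  trim_outliers(1, 15) -> 16  [called from trim_outliers, line 5]
  trim_outliers(3, 12) -> 16  [called from trim_outliers, line 5]
  trim_outliers(5, 7) -> 16  [called from trim_outliers, line 5]
  trim_outliers(7, 0) -> 16  [called from rate_window, line 20]
  rate_window([4, 7, 1, -5, -1, 2]) -> 16  [called from main, line 26]
Log line origins:
  1: emitted by main (line 25)
  2: emitted by screen_input (line 8)
  3: emitted by screen_input (line 13)
  4: emitted by rate_window (line 19)
  5-8: emitted by trim_outliers (line 4)
  9: emitted by main (line 27)
A correct fix: line 28: replace `-` with `*`.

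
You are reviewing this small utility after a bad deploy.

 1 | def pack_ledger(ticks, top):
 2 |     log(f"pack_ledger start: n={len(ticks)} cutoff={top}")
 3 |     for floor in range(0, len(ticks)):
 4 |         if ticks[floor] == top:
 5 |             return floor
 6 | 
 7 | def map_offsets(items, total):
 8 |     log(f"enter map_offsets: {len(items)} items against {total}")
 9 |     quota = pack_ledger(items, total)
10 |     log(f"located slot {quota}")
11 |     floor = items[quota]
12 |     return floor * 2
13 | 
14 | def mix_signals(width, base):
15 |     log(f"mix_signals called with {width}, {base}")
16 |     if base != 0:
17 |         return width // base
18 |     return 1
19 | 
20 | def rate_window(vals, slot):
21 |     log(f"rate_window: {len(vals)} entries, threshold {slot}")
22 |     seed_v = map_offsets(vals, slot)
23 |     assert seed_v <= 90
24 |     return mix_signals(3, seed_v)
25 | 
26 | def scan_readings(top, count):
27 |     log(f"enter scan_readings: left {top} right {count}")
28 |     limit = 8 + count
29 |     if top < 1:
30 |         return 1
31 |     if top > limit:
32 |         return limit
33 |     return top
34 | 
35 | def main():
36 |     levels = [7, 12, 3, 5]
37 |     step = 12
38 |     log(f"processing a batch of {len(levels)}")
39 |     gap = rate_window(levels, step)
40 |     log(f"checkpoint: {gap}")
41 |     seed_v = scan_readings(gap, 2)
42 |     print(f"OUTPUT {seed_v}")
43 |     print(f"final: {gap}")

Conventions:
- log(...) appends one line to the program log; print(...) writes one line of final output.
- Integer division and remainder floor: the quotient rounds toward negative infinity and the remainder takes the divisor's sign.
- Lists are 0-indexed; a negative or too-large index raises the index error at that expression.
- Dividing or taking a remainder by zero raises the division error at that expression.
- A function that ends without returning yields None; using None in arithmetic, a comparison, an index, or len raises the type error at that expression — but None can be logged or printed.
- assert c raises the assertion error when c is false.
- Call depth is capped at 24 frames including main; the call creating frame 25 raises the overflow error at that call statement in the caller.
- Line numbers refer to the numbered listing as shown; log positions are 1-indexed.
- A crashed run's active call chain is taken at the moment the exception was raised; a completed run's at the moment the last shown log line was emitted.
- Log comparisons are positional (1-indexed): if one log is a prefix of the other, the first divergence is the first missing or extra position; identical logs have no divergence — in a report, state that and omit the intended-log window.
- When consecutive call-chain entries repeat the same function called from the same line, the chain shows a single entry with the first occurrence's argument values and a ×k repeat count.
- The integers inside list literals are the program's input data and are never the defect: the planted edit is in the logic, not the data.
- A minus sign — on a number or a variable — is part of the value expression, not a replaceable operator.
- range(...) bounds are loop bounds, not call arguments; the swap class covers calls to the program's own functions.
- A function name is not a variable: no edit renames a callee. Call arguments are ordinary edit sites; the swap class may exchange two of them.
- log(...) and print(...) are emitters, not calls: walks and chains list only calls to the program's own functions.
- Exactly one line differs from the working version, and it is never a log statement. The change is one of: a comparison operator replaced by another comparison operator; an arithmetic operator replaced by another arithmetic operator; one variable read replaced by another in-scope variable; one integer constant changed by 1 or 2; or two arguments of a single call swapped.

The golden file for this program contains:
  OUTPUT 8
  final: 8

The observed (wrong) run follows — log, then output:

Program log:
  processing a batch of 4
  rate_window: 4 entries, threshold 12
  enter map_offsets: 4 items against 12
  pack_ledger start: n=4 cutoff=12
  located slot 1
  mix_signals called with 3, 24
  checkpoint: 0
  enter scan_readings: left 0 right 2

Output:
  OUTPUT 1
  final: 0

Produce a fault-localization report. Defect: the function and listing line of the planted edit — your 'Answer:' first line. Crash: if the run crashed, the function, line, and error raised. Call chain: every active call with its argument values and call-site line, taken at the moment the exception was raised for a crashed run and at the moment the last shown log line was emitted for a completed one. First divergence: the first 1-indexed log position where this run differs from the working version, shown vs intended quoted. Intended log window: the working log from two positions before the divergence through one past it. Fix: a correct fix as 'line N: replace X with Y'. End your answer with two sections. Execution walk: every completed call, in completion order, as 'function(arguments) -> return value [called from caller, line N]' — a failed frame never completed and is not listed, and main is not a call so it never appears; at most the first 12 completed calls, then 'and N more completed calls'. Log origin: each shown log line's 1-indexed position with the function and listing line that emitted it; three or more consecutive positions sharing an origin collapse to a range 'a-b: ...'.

Answer: the defect is in rate_window at line 24.
Key fact: The log first diverges at position 6: the faulty run prints 'mix_signals called with 3, 24' where the working version prints 'mix_signals called with 24, 3'.
Call chain: main -> scan_readings(0, 2) (called at line 41).
First divergence: position 6 — the shown line 'mix_signals called with 3, 24' should read 'mix_signals called with 24, 3'.
Intended log window:
  4: pack_ledger start: n=4 cutoff=12
  5: located slot 1
  6: mix_signals called with 24, 3
  7: checkpoint: 8
Execution walk:
  pack_ledger([7, 12, 3, 5], 12) -> 1  [called from map_offsets, line 9]
  map_offsets([7, 12, 3, 5], 12) -> 24  [called from rate_window, line 22]
  mix_signals(3, 24) -> 0  [called from rate_window, line 24]
  rate_window([7, 12, 3, 5], 12) -> 0  [called from main, line 39]
  scan_readings(0, 2) -> 1  [called from main, line 41]
Origin of each log line:
  1 — main, line 38
  2 — rate_window, line 21
  3 — map_offsets, line 8
  4 — pack_ledger, line 2
  5 — map_offsets, line 10
  6 — mix_signals, line 15
  7 — main, line 40
  8 — scan_readings, line 27
A correct fix: line 24: replace `mix_signals(3, seed_v)` with `mix_signals(seed_v, 3)`.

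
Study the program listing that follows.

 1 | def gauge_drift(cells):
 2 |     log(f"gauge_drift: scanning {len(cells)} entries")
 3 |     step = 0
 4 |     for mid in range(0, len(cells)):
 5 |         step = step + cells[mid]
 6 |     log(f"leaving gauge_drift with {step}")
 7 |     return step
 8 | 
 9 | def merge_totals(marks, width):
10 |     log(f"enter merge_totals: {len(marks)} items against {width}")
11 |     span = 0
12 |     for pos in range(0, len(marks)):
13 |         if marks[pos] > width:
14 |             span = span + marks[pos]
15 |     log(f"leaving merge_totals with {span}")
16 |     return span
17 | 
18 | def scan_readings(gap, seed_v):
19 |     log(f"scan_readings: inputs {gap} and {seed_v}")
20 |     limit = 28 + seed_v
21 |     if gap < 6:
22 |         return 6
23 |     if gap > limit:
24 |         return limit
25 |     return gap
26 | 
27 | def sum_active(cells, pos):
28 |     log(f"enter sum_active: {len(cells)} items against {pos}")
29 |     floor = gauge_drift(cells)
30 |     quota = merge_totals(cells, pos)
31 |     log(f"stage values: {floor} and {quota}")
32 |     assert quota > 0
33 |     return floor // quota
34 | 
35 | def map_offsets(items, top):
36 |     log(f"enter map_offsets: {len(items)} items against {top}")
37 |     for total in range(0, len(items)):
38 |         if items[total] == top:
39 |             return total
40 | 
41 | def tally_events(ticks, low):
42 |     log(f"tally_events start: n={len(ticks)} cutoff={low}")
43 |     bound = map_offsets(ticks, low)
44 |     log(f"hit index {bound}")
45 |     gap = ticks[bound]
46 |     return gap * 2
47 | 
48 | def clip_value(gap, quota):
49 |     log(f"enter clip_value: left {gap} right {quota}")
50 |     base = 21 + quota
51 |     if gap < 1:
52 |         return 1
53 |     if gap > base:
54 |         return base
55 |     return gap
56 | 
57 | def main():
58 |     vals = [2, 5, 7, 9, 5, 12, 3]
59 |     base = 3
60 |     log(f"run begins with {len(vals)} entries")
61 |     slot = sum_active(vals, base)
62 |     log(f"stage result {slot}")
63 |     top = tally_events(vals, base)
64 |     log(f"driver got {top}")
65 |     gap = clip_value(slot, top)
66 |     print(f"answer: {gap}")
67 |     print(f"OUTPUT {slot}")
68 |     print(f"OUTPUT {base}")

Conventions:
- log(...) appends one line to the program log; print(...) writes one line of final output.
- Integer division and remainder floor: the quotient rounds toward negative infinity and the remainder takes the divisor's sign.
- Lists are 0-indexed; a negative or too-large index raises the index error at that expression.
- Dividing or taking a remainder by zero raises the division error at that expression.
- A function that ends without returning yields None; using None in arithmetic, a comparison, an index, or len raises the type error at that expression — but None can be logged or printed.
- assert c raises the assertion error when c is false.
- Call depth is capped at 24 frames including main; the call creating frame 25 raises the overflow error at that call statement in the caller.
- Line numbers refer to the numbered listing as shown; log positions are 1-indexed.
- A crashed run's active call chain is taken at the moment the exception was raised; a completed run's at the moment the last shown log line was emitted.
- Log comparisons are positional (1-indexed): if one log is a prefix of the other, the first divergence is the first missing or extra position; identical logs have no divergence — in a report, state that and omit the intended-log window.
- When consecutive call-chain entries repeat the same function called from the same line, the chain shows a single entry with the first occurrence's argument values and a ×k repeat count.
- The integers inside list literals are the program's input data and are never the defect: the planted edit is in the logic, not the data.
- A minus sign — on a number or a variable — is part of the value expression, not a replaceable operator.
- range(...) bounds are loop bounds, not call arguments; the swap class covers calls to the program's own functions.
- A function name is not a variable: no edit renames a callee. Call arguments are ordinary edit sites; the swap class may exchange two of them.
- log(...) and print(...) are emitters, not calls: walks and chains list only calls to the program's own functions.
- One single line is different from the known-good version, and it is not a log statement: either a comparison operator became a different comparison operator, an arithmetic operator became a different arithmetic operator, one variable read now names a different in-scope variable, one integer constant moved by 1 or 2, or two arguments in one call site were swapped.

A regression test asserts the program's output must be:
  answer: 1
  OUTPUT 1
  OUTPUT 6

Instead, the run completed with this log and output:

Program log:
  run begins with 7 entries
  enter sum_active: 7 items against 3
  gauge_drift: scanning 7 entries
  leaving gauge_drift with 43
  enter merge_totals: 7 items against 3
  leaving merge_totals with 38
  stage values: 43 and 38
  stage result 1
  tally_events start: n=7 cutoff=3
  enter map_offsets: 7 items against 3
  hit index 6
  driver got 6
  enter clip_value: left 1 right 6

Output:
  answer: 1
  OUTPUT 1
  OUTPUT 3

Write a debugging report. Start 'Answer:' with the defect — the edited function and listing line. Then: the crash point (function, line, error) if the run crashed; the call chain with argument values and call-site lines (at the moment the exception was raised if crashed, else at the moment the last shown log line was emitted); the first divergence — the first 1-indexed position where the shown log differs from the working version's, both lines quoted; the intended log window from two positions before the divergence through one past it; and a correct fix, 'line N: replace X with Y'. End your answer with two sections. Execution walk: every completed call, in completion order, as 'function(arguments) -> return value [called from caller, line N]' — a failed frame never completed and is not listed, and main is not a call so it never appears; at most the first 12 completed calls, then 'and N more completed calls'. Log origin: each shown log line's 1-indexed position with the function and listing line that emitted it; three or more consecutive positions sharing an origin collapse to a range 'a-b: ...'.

Answer: the defect is in main at line 68.
Core observation: Every logged value matches the working version; the printed result is what differs.
Call chain: main -> clip_value(1, 6) (called at line 65).
First divergence: none — the logs agree in full.
Execution walk:
  gauge_drift([2, 5, 7, 9, 5, 12, 3]) -> 43  [called from sum_active, line 29]
  merge_totals([2, 5, 7, 9, 5, 12, 3], 3) -> 38  [called from sum_active, line 30]
  sum_active([2, 5, 7, 9, 5, 12, 3], 3) -> 1  [called from main, line 61]
  map_offsets([2, 5, 7, 9, 5, 12, 3], 3) -> 6  [called from tally_events, line 43]
  tally_events([2, 5, 7, 9, 5, 12, 3], 3) -> 6  [called from main, line 63]
  clip_value(1, 6) -> 1  [called from main, line 65]
Log line origins:
  1 — main, line 60
  2 — sum_active, line 28
  3 — gauge_drift, line 2
  4 — gauge_drift, line 6
  5 — merge_totals, line 10
  6 — merge_totals, line 15
  7 — sum_active, line 31
  8 — main, line 62
  9 — tally_events, line 42
  10 — map_offsets, line 36
  11 — tally_events, line 44
  12 — main, line 64
  13 — clip_value, line 49
A correct fix: line 68: replace `base` with `top`.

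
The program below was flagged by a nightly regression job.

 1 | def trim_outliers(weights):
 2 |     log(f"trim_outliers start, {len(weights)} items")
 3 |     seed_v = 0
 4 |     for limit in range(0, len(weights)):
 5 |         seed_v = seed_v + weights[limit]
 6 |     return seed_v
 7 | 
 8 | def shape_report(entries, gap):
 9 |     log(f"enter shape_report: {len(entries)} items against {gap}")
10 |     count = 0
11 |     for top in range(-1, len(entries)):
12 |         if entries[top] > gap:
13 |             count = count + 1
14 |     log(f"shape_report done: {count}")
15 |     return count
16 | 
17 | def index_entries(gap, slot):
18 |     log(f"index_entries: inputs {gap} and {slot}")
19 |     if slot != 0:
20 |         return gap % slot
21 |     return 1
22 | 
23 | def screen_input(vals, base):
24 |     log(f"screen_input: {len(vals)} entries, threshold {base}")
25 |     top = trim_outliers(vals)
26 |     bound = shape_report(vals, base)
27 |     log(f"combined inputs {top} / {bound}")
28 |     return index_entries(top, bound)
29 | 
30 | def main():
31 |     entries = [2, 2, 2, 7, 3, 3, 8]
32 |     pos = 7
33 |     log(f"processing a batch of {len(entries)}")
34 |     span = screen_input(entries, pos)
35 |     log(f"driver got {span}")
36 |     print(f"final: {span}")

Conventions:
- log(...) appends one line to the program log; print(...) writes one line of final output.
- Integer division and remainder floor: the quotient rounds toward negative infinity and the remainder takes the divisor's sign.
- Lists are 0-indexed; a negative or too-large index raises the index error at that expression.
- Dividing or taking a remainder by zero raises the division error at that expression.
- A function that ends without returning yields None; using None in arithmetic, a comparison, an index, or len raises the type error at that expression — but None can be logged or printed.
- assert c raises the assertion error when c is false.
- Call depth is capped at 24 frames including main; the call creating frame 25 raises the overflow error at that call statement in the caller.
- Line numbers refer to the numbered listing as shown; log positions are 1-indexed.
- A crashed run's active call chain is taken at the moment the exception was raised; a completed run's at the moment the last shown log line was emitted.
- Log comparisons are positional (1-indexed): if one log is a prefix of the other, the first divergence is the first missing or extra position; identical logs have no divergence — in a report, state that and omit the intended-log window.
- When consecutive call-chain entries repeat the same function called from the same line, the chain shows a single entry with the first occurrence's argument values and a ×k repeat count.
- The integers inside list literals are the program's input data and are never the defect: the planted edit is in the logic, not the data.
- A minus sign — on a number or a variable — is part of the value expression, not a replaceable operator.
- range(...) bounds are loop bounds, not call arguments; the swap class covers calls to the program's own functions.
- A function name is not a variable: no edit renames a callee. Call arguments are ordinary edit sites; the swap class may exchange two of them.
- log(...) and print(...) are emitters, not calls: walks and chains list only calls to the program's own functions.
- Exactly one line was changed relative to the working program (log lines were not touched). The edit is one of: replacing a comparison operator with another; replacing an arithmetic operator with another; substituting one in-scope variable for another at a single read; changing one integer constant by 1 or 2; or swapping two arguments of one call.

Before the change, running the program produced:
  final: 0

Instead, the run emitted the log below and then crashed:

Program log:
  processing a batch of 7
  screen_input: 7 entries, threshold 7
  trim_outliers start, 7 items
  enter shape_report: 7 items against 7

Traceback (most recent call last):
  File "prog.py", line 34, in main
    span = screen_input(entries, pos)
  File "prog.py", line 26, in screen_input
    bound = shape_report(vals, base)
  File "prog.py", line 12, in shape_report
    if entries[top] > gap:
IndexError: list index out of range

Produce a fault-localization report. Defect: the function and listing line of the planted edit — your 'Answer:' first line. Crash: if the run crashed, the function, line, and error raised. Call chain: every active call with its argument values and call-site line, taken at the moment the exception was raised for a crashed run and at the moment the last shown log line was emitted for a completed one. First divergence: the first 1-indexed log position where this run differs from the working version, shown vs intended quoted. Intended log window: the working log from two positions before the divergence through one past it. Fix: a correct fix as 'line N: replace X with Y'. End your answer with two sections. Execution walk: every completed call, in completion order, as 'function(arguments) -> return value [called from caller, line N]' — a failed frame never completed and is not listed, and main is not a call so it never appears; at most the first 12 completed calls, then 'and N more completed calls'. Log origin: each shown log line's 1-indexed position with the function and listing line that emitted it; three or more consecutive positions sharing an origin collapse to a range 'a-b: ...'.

Answer: the defect is in shape_report at line 11.
Key observation: Only 4 log lines were emitted before the run died; the intended continuation was 'shape_report done: 1'.
Crash: shape_report, line 12, IndexError.
Call chain: main -> screen_input([2, 2, 2, 7, 3, 3, 8], 7) (called at line 34) -> shape_report([2, 2, 2, 7, 3, 3, 8], 7) (called at line 26).
First divergence: position 5 — the faulty run's log ends after 4 lines; the working version continues with 'shape_report done: 1'.
Intended log window:
  3: trim_outliers start, 7 items
  4: enter shape_report: 7 items against 7
  5: shape_report done: 1
  6: combined inputs 27 / 1
Execution walk:
  trim_outliers([2, 2, 2, 7, 3, 3, 8]) -> 27  [called from screen_input, line 25]
Log line origins:
  1: logged in main at line 33
  2: logged in screen_input at line 24
  3: logged in trim_outliers at line 2
  4: logged in shape_report at line 9
A correct fix: line 11: replace `-1` with `0`.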